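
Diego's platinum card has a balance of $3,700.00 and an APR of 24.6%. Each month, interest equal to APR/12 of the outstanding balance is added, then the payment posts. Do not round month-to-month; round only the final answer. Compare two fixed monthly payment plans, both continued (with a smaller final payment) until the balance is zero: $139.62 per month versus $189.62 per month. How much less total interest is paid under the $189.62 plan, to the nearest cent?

Monthly rate r = 24.6%/12 = 2.05% = 0.0205.
At $139.62/mo: n = ⌈−ln(1 − rB₀/P)/ln(1+r)⌉ = 39 payments (last $86.47); total interest = total paid − $3,700.00 = $1,692.03.
At $189.62/mo: 26 payments (last $33.22); total interest $1,073.72.
Interest saved = $1,692.03 − $1,073.72 = $618.31.

$618.31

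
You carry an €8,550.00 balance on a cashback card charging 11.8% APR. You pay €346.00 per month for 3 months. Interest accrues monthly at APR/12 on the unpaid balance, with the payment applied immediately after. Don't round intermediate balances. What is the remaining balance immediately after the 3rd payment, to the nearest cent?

Monthly rate r = 11.8%/12 = 0.983333% = 0.00983333.
Each month: B ← B·(1+r) − €346.00.
Month 1: interest €84.08; balance after payment €8,288.08.
Month 2: interest €81.50; balance after payment €8,023.57.
Month 3: interest €78.90; balance after payment €7,756.47.

€7,756.47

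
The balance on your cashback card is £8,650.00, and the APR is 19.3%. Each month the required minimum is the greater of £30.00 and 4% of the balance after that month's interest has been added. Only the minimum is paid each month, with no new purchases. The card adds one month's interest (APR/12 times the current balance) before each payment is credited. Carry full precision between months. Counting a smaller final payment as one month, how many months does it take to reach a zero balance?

131 months

Monthly rate r = 19.3%/12 = 1.60833% = 0.0160833.
While 4% of the post-interest balance exceeds £30.00, each month B ← (B·(1+r))·(1 − 0.04), i.e. B shrinks by the factor (1+r)·0.96 = 0.97544.
This holds for months 1–99. Entering month 100 the balance is £737.69; 4% of the post-interest balance is now below £30.00, so the flat £30.00 minimum applies from here.
From month 100 a fixed £30.00 at rate r clears £737.69 in 32 more payments. Total: 99 + 32 = 131 months.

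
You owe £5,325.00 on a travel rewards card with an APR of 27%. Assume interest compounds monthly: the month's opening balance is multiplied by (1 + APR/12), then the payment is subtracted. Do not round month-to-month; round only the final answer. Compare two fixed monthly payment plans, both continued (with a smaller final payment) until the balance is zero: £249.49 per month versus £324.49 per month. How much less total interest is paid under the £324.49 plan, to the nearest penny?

£616.86

Monthly rate r = 27%/12 = 2.25% = 0.0225.
At £249.49/mo: n = ⌈−ln(1 − rB₀/P)/ln(1+r)⌉ = 30 payments (last £102.71); total interest = total paid − £5,325.00 = £2,012.92.
At £324.49/mo: 21 payments (last £231.26); total interest £1,396.06.
Interest saved = £2,012.92 − £1,396.06 = £616.86.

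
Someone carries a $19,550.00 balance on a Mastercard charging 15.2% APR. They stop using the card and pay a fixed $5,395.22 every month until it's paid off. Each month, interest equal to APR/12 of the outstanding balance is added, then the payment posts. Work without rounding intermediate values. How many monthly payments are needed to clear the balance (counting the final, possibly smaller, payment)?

Monthly rate r = 15.2%/12 = 1.26667% = 0.0126667.
Recurrence: B ← B·(1+r) − $5,395.22.
Month 1: interest $247.63; balance after payment $14,402.41.
Month 2: interest $182.43; balance after payment $9,189.62.
Month 3: interest $116.40; balance after payment $3,910.81.
Month 4: interest $49.54; balance after payment $0.00.

4 payments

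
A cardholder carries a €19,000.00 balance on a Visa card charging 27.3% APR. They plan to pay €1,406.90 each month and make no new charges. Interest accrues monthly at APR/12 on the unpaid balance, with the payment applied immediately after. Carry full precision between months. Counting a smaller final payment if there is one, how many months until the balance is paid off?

Monthly rate r = 27.3%/12 = 2.275% = 0.02275.
Recurrence: B ← B·(1+r) − €1,406.90.
Month 1: interest €432.25; balance after payment €18,025.35.
Month 2: interest €410.08; balance after payment €17,028.53.
Closed form: n = −ln(1 − rB₀/P)/ln(1+r) = −ln(0.69276)/ln(1.02275) ≈ 16.318, so the balance reaches zero during payment 17.

17 payments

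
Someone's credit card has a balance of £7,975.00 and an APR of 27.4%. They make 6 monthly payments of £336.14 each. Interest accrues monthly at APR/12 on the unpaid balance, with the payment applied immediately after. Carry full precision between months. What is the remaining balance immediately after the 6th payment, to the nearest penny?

£6,996.34

Monthly rate r = 27.4%/12 = 2.28333% = 0.0228333.
Each month: B ← B·(1+r) − £336.14.
Month 1: interest £182.10; balance after payment £7,820.96.
Month 2: interest £178.58; balance after payment £7,663.39.
Month 3: interest £174.98; balance after payment £7,502.24.
Month 4: interest £171.30; balance after payment £7,337.40.
Month 5: interest £167.54; balance after payment £7,168.79.
Month 6: interest £163.69; balance after payment £6,996.34.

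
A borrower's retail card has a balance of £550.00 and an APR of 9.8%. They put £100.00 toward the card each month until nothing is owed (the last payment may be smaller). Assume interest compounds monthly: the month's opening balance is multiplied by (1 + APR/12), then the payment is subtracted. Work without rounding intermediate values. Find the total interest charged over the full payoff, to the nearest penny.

£15.12

Monthly rate r = 9.8%/12 = 0.816667% = 0.00816667.
Payoff takes n = ⌈−ln(1 − rB₀/P)/ln(1+r)⌉ = ⌈5.650⌉ = 6 payments; the last is £65.12.
Total paid = 5·£100.00 + £65.12 = £565.12.
Total interest = total paid − principal = £565.12 − £550.00 = £15.12.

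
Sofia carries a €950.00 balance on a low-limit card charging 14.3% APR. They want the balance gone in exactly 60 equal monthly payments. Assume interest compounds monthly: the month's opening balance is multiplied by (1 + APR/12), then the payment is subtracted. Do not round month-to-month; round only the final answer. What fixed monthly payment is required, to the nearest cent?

Monthly rate r = 14.3%/12 = 1.19167% = 0.0119167.
Level-payment amortization: P = B₀·r / (1 − (1+r)^(−n)) = 950.00·0.0119167 / (1 − 1.01192^(−60)).
Denominator 1 − (1+r)^(−60) = 0.508735862.
P = 11.3208 / 0.508735862 ≈ 22.25.

€22.25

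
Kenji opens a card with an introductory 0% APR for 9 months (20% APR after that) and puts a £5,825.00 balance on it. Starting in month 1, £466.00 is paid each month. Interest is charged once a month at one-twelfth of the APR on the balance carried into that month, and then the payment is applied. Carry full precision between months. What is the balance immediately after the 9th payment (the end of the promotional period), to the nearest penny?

£1,631.00

Promo months 1–9 at r₀ = 0%/12 = 0; months 10+ at r₁ = 20%/12 = 0.0166667.
After month 9 (no interest yet): B = £5,825.00 − 9·£466.00 = £1,631.00.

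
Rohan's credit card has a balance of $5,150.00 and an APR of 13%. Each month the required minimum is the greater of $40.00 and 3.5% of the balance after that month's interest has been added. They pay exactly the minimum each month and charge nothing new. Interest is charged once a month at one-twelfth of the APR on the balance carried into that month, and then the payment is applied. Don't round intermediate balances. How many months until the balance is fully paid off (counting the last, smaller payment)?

Monthly rate r = 13%/12 = 1.08333% = 0.0108333.
While 3.5% of the post-interest balance exceeds $40.00, each month B ← (B·(1+r))·(1 − 0.035), i.e. B shrinks by the factor (1+r)·0.965 = 0.97545.
This holds for months 1–62. Entering month 63 the balance is $1,103.15; 3.5% of the post-interest balance is now below $40.00, so the flat $40.00 minimum applies from here.
From month 63 a fixed $40.00 at rate r clears $1,103.15 in 33 more payments. Total: 62 + 33 = 95 months.

95 months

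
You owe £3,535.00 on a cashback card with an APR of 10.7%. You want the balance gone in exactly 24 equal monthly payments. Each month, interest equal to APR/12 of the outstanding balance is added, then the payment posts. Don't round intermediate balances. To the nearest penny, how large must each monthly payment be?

£164.27

Monthly rate r = 10.7%/12 = 0.891667% = 0.00891667.
Level-payment amortization: P = B₀·r / (1 − (1+r)^(−n)) = 3535.00·0.00891667 / (1 − 1.00892^(−24)).
Denominator 1 − (1+r)^(−24) = 0.191885523.
P = 31.5204 / 0.191885523 ≈ 164.27.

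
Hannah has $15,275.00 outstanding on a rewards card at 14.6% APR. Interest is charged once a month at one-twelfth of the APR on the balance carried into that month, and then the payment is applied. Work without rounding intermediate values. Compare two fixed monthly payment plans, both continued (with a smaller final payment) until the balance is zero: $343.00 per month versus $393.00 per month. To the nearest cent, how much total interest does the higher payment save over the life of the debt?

$1,328.13

Monthly rate r = 14.6%/12 = 1.21667% = 0.0121667.
At $343.00/mo: n = ⌈−ln(1 − rB₀/P)/ln(1+r)⌉ = 65 payments (last $185.88); total interest = total paid − $15,275.00 = $6,862.88.
At $393.00/mo: 53 payments (last $373.75); total interest $5,534.75.
Interest saved = $6,862.88 − $5,534.75 = $1,328.13.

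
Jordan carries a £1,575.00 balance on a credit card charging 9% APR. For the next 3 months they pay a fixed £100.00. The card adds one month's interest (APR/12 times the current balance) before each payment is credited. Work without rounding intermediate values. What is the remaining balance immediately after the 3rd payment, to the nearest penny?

£1,308.45

Monthly rate r = 9%/12 = 0.75% = 0.0075.
Each month: B ← B·(1+r) − £100.00.
Month 1: interest £11.81; balance after payment £1,486.81.
Month 2: interest £11.15; balance after payment £1,397.96.
Month 3: interest £10.48; balance after payment £1,308.45.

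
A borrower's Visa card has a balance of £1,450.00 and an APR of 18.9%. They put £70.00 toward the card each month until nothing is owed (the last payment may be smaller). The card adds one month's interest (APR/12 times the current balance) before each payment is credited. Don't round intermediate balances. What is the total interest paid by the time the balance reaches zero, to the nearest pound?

£319

Monthly rate r = 18.9%/12 = 1.575% = 0.01575.
Payoff takes n = ⌈−ln(1 − rB₀/P)/ln(1+r)⌉ = ⌈25.270⌉ = 26 payments; the last is £18.99.
Total paid = 25·£70.00 + £18.99 = £1,768.99.
Total interest = total paid − principal = £1,768.99 − £1,450.00 = £318.99.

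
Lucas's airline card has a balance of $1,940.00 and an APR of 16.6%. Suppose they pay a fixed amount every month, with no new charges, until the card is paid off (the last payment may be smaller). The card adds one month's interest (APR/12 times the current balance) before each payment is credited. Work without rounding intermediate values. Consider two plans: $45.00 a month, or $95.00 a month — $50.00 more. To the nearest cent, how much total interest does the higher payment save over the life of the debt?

$676.08

Monthly rate r = 16.6%/12 = 1.38333% = 0.0138333.
At $45.00/mo: n = ⌈−ln(1 − rB₀/P)/ln(1+r)⌉ = 67 payments (last $1.70); total interest = total paid − $1,940.00 = $1,031.70.
At $95.00/mo: 25 payments (last $15.62); total interest $355.62.
Interest saved = $1,031.70 − $355.62 = $676.08.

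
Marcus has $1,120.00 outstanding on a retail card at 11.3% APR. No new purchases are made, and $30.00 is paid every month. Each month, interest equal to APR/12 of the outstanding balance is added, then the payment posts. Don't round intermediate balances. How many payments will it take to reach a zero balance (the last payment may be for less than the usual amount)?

Monthly rate r = 11.3%/12 = 0.941667% = 0.00941667.
Recurrence: B ← B·(1+r) − $30.00.
Month 1: interest $10.55; balance after payment $1,100.55.
Month 2: interest $10.36; balance after payment $1,080.91.
Closed form: n = −ln(1 − rB₀/P)/ln(1+r) = −ln(0.64844)/ln(1.00942) ≈ 46.218, so the balance reaches zero during payment 47.

47 payments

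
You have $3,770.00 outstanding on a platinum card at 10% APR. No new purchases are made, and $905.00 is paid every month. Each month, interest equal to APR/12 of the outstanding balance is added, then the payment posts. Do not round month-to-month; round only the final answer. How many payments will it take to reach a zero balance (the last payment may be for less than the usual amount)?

5 months

Monthly rate r = 10%/12 = 0.833333% = 0.00833333.
Recurrence: B ← B·(1+r) − $905.00.
Month 1: interest $31.42; balance after payment $2,896.42.
Month 2: interest $24.14; balance after payment $2,015.55.
Month 3: interest $16.80; balance after payment $1,127.35.
Month 4: interest $9.39; balance after payment $231.74.
Month 5: interest $1.93; balance after payment $0.00.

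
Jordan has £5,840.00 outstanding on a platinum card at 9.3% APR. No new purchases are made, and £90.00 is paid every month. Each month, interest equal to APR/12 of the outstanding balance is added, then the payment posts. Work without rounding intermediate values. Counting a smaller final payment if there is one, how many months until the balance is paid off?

91 payments

Monthly rate r = 9.3%/12 = 0.775% = 0.00775.
Recurrence: B ← B·(1+r) − £90.00.
Month 1: interest £45.26; balance after payment £5,795.26.
Month 2: interest £44.91; balance after payment £5,750.17.
Closed form: n = −ln(1 − rB₀/P)/ln(1+r) = −ln(0.49711)/ln(1.00775) ≈ 90.535, so the balance reaches zero during payment 91.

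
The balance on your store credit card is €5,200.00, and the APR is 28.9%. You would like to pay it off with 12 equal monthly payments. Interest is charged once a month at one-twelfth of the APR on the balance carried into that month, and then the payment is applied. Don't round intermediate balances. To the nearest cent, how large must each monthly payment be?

Monthly rate r = 28.9%/12 = 2.40833% = 0.0240833.
Level-payment amortization: P = B₀·r / (1 − (1+r)^(−n)) = 5200.00·0.0240833 / (1 − 1.02408^(−12)).
Denominator 1 − (1+r)^(−12) = 0.248417911.
P = 125.233 / 0.248417911 ≈ 504.12.

€504.12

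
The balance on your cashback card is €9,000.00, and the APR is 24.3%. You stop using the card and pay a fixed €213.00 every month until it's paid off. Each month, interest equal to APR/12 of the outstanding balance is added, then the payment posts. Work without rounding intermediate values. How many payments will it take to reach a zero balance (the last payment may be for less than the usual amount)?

97 payments

Monthly rate r = 24.3%/12 = 2.025% = 0.02025.
Recurrence: B ← B·(1+r) − €213.00.
Month 1: interest €182.25; balance after payment €8,969.25.
Month 2: interest €181.63; balance after payment €8,937.88.
Closed form: n = −ln(1 − rB₀/P)/ln(1+r) = −ln(0.14437)/ln(1.02025) ≈ 96.540, so the balance reaches zero during payment 97.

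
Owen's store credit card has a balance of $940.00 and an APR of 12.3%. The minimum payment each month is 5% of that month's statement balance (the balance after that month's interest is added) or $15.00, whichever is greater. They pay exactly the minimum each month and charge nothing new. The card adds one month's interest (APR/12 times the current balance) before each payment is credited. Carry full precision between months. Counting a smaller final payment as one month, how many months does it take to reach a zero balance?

Monthly rate r = 12.3%/12 = 1.025% = 0.01025.
While 5% of the post-interest balance exceeds $15.00, each month B ← (B·(1+r))·(1 − 0.05), i.e. B shrinks by the factor (1+r)·0.95 = 0.95974.
This holds for months 1–29. Entering month 30 the balance is $285.46; 5% of the post-interest balance is now below $15.00, so the flat $15.00 minimum applies from here.
From month 30 a fixed $15.00 at rate r clears $285.46 in 22 more payments. Total: 29 + 22 = 51 months.

51 months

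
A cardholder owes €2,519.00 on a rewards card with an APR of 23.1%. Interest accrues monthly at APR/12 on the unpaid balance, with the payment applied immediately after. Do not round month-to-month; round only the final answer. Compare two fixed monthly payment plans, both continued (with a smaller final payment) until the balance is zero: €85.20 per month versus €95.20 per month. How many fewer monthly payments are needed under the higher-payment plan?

7 fewer payments

Monthly rate r = 23.1%/12 = 1.925% = 0.01925.
At €85.20/mo: n = ⌈−ln(1 − rB₀/P)/ln(1+r)⌉ = 45 payments (last €13.61); total interest = total paid − €2,519.00 = €1,243.41.
At €95.20/mo: 38 payments (last €32.94); total interest €1,036.34.
Payments saved = 45 − 38 = 7.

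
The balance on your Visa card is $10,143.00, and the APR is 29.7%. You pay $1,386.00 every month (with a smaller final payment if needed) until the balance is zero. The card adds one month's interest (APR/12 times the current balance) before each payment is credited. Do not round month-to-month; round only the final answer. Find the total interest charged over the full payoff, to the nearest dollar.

$1,187

Monthly rate r = 29.7%/12 = 2.475% = 0.02475.
Payoff takes n = ⌈−ln(1 − rB₀/P)/ln(1+r)⌉ = ⌈8.173⌉ = 9 payments; the last is $242.48.
Total paid = 8·$1,386.00 + $242.48 = $11,330.48.
Total interest = total paid − principal = $11,330.48 − $10,143.00 = $1,187.48.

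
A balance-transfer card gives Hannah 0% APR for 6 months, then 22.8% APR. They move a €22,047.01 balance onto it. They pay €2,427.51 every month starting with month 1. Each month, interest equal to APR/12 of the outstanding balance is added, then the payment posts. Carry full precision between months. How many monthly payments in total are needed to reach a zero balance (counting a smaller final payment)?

10 months

Promo months 1–6 at r₀ = 0%/12 = 0; months 7+ at r₁ = 22.8%/12 = 0.019.
After month 6 (no interest yet): B = €22,047.01 − 6·€2,427.51 = €7,481.95.
Then at r₁ with €2,427.51/mo: n₂ = −ln(1 − r₁·B/P)/ln(1+r₁) ≈ 3.21 → 4 more payments.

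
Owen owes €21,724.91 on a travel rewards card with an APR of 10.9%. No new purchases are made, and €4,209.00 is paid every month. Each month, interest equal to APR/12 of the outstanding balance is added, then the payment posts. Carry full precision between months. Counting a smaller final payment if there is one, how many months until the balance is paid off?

6 months

Monthly rate r = 10.9%/12 = 0.908333% = 0.00908333.
Recurrence: B ← B·(1+r) − €4,209.00.
Month 1: interest €197.33; balance after payment €17,713.24.
Month 2: interest €160.90; balance after payment €13,665.14.
Month 3: interest €124.13; balance after payment €9,580.26.
Month 4: interest €87.02; balance after payment €5,458.29.
Month 5: interest €49.58; balance after payment €1,298.87.
Month 6: interest €11.80; balance after payment €0.00.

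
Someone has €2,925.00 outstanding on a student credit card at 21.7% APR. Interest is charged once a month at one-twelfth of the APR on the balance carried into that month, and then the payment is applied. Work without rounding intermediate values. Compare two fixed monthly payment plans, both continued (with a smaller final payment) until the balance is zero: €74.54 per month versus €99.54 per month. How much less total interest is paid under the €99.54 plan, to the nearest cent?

Monthly rate r = 21.7%/12 = 1.80833% = 0.0180833.
At €74.54/mo: n = ⌈−ln(1 − rB₀/P)/ln(1+r)⌉ = 69 payments (last €74.13); total interest = total paid − €2,925.00 = €2,217.85.
At €99.54/mo: 43 payments (last €29.36); total interest €1,285.04.
Interest saved = €2,217.85 − €1,285.04 = €932.81.

€932.81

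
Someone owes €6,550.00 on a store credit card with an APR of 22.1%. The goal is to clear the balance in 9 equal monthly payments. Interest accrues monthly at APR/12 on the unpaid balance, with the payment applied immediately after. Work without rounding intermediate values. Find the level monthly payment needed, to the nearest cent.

Monthly rate r = 22.1%/12 = 1.84167% = 0.0184167.
Level-payment amortization: P = B₀·r / (1 − (1+r)^(−n)) = 6550.00·0.0184167 / (1 − 1.01842^(−9)).
Denominator 1 − (1+r)^(−9) = 0.151463521.
P = 120.629 / 0.151463521 ≈ 796.42.

€796.42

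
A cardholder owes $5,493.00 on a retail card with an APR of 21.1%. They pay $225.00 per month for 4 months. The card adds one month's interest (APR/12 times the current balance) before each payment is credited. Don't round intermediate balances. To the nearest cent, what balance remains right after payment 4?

Monthly rate r = 21.1%/12 = 1.75833% = 0.0175833.
Each month: B ← B·(1+r) − $225.00.
Month 1: interest $96.59; balance after payment $5,364.59.
Month 2: interest $94.33; balance after payment $5,233.91.
Month 3: interest $92.03; balance after payment $5,100.94.
Month 4: interest $89.69; balance after payment $4,965.63.

$4,965.63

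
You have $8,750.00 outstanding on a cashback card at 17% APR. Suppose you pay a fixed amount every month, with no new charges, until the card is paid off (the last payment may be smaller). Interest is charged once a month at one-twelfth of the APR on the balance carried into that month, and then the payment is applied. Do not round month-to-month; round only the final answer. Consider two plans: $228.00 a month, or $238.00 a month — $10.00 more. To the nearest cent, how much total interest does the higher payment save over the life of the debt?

$268.65

Monthly rate r = 17%/12 = 1.41667% = 0.0141667.
At $228.00/mo: n = ⌈−ln(1 − rB₀/P)/ln(1+r)⌉ = 56 payments (last $176.22); total interest = total paid − $8,750.00 = $3,966.22.
At $238.00/mo: 53 payments (last $71.57); total interest $3,697.57.
Interest saved = $3,966.22 − $3,697.57 = $268.65.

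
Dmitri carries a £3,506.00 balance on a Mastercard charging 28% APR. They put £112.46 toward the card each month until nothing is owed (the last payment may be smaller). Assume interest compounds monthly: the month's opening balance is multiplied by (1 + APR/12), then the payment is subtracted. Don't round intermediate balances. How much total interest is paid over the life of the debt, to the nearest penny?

£2,832.04

Monthly rate r = 28%/12 = 2.33333% = 0.0233333.
Payoff takes n = ⌈−ln(1 − rB₀/P)/ln(1+r)⌉ = ⌈56.356⌉ = 57 payments; the last is £40.28.
Total paid = 56·£112.46 + £40.28 = £6,338.04.
Total interest = total paid − principal = £6,338.04 − £3,506.00 = £2,832.04.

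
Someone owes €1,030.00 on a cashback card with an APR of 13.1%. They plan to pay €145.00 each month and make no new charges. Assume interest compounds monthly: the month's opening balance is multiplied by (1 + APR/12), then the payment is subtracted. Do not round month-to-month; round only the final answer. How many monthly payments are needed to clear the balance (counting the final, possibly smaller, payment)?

8 payments

Monthly rate r = 13.1%/12 = 1.09167% = 0.0109167.
Recurrence: B ← B·(1+r) − €145.00.
Month 1: interest €11.24; balance after payment €896.24.
Month 2: interest €9.78; balance after payment €761.03.
Closed form: n = −ln(1 − rB₀/P)/ln(1+r) = −ln(0.92245)/ln(1.01092) ≈ 7.434, so the balance reaches zero during payment 8.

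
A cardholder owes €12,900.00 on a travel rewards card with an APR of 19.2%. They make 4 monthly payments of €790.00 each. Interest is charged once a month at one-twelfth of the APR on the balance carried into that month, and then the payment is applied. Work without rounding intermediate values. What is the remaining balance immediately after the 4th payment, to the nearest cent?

€10,508.97

Monthly rate r = 19.2%/12 = 1.6% = 0.016.
Each month: B ← B·(1+r) − €790.00.
Month 1: interest €206.40; balance after payment €12,316.40.
Month 2: interest €197.06; balance after payment €11,723.46.
Month 3: interest €187.58; balance after payment €11,121.04.
Month 4: interest €177.94; balance after payment €10,508.97.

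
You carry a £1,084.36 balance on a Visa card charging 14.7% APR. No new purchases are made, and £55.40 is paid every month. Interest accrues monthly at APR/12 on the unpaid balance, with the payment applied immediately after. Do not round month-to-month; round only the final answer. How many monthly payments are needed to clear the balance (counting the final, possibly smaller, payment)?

Monthly rate r = 14.7%/12 = 1.225% = 0.01225.
Recurrence: B ← B·(1+r) − £55.40.
Month 1: interest £13.28; balance after payment £1,042.24.
Month 2: interest £12.77; balance after payment £999.61.
Closed form: n = −ln(1 − rB₀/P)/ln(1+r) = −ln(0.76023)/ln(1.01225) ≈ 22.515, so the balance reaches zero during payment 23.

23 months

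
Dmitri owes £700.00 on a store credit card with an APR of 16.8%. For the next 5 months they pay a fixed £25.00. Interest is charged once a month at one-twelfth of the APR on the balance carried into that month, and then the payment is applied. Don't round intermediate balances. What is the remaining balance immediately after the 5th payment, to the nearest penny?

Monthly rate r = 16.8%/12 = 1.4% = 0.014.
Each month: B ← B·(1+r) − £25.00.
Month 1: interest £9.80; balance after payment £684.80.
Month 2: interest £9.59; balance after payment £669.39.
Month 3: interest £9.37; balance after payment £653.76.
Month 4: interest £9.15; balance after payment £637.91.
Month 5: interest £8.93; balance after payment £621.84.

£621.84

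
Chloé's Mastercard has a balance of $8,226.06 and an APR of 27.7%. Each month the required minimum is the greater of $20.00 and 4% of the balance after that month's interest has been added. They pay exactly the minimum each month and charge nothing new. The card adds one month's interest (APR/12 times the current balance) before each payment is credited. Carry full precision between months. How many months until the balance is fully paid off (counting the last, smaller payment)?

194 months

Monthly rate r = 27.7%/12 = 2.30833% = 0.0230833.
While 4% of the post-interest balance exceeds $20.00, each month B ← (B·(1+r))·(1 − 0.04), i.e. B shrinks by the factor (1+r)·0.96 = 0.98216.
This holds for months 1–157. Entering month 158 the balance is $487.31; 4% of the post-interest balance is now below $20.00, so the flat $20.00 minimum applies from here.
From month 158 a fixed $20.00 at rate r clears $487.31 in 37 more payments. Total: 157 + 37 = 194 months.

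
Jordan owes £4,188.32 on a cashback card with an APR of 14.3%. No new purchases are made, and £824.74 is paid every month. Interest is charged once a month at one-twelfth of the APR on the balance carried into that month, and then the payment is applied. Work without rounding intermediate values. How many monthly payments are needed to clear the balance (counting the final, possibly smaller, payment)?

6 months

Monthly rate r = 14.3%/12 = 1.19167% = 0.0119167.
Recurrence: B ← B·(1+r) − £824.74.
Month 1: interest £49.91; balance after payment £3,413.49.
Month 2: interest £40.68; balance after payment £2,629.43.
Month 3: interest £31.33; balance after payment £1,836.02.
Month 4: interest £21.88; balance after payment £1,033.16.
Month 5: interest £12.31; balance after payment £220.73.
Month 6: interest £2.63; balance after payment £0.00.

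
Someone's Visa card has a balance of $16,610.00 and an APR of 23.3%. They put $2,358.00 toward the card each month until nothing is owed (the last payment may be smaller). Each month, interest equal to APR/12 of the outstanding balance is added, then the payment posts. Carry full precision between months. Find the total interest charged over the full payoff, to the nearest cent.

$1,429.43

Monthly rate r = 23.3%/12 = 1.94167% = 0.0194167.
Payoff takes n = ⌈−ln(1 − rB₀/P)/ln(1+r)⌉ = ⌈7.648⌉ = 8 payments; the last is $1,533.43.
Total paid = 7·$2,358.00 + $1,533.43 = $18,039.43.
Total interest = total paid − principal = $18,039.43 − $16,610.00 = $1,429.43.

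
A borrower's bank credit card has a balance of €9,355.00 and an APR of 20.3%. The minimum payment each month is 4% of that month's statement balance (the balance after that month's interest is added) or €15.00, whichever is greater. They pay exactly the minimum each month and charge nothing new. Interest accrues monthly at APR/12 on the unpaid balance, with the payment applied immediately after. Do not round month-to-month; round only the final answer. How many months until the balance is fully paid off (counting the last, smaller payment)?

Monthly rate r = 20.3%/12 = 1.69167% = 0.0169167.
While 4% of the post-interest balance exceeds €15.00, each month B ← (B·(1+r))·(1 − 0.04), i.e. B shrinks by the factor (1+r)·0.96 = 0.97624.
This holds for months 1–135. Entering month 136 the balance is €364.07; 4% of the post-interest balance is now below €15.00, so the flat €15.00 minimum applies from here.
From month 136 a fixed €15.00 at rate r clears €364.07 in 32 more payments. Total: 135 + 32 = 167 months.

167 months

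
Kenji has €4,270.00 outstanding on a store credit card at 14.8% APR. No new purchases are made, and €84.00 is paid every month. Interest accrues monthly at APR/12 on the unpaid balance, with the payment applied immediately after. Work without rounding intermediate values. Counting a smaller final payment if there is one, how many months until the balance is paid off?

Monthly rate r = 14.8%/12 = 1.23333% = 0.0123333.
Recurrence: B ← B·(1+r) − €84.00.
Month 1: interest €52.66; balance after payment €4,238.66.
Month 2: interest €52.28; balance after payment €4,206.94.
Closed form: n = −ln(1 − rB₀/P)/ln(1+r) = −ln(0.37306)/ln(1.01233) ≈ 80.440, so the balance reaches zero during payment 81.

81 payments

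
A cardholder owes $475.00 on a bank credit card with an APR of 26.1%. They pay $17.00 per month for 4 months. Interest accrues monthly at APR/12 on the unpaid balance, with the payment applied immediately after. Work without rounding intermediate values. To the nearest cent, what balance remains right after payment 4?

Monthly rate r = 26.1%/12 = 2.175% = 0.02175.
Each month: B ← B·(1+r) − $17.00.
Month 1: interest $10.33; balance after payment $468.33.
Month 2: interest $10.19; balance after payment $461.52.
Month 3: interest $10.04; balance after payment $454.56.
Month 4: interest $9.89; balance after payment $447.44.

$447.44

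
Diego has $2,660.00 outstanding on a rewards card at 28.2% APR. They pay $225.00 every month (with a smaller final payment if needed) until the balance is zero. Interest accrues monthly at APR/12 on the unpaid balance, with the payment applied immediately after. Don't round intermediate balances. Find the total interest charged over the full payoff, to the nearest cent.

$492.84

Monthly rate r = 28.2%/12 = 2.35% = 0.0235.
Payoff takes n = ⌈−ln(1 − rB₀/P)/ln(1+r)⌉ = ⌈14.012⌉ = 15 payments; the last is $2.84.
Total paid = 14·$225.00 + $2.84 = $3,152.84.
Total interest = total paid − principal = $3,152.84 − $2,660.00 = $492.84.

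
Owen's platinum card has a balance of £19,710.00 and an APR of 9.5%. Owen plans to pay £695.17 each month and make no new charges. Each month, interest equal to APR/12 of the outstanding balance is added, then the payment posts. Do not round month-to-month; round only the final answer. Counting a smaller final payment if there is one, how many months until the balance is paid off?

Monthly rate r = 9.5%/12 = 0.791667% = 0.00791667.
Recurrence: B ← B·(1+r) − £695.17.
Month 1: interest £156.04; balance after payment £19,170.87.
Month 2: interest £151.77; balance after payment £18,627.47.
Closed form: n = −ln(1 − rB₀/P)/ln(1+r) = −ln(0.77554)/ln(1.00792) ≈ 32.236, so the balance reaches zero during payment 33.

33 payments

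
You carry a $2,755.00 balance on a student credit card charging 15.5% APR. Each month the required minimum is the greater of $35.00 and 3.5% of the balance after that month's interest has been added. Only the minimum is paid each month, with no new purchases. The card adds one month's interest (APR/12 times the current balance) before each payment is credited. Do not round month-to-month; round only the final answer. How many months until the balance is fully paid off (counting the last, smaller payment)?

81 months

Monthly rate r = 15.5%/12 = 1.29167% = 0.0129167.
While 3.5% of the post-interest balance exceeds $35.00, each month B ← (B·(1+r))·(1 − 0.035), i.e. B shrinks by the factor (1+r)·0.965 = 0.97746.
This holds for months 1–46. Entering month 47 the balance is $965.54; 3.5% of the post-interest balance is now below $35.00, so the flat $35.00 minimum applies from here.
From month 47 a fixed $35.00 at rate r clears $965.54 in 35 more payments. Total: 46 + 35 = 81 months.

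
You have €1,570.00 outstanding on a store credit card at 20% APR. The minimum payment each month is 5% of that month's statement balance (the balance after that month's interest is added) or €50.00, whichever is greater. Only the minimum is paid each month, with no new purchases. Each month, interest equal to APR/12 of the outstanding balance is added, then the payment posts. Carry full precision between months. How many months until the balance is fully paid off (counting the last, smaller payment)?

Monthly rate r = 20%/12 = 1.66667% = 0.0166667.
While 5% of the post-interest balance exceeds €50.00, each month B ← (B·(1+r))·(1 − 0.05), i.e. B shrinks by the factor (1+r)·0.95 = 0.96583.
This holds for months 1–14. Entering month 15 the balance is €965.01; 5% of the post-interest balance is now below €50.00, so the flat €50.00 minimum applies from here.
From month 15 a fixed €50.00 at rate r clears €965.01 in 24 more payments. Total: 14 + 24 = 38 months.

38 months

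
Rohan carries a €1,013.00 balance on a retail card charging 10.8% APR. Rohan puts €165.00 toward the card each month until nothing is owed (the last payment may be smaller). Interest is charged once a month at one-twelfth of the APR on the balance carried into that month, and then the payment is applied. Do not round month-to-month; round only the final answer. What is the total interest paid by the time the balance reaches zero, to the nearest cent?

€33.91

Monthly rate r = 10.8%/12 = 0.9% = 0.009.
Payoff takes n = ⌈−ln(1 − rB₀/P)/ln(1+r)⌉ = ⌈6.344⌉ = 7 payments; the last is €56.91.
Total paid = 6·€165.00 + €56.91 = €1,046.91.
Total interest = total paid − principal = €1,046.91 − €1,013.00 = €33.91.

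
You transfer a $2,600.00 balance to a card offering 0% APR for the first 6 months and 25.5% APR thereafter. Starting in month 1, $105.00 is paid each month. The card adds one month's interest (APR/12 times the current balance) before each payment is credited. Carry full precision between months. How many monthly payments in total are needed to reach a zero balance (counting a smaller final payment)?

Promo months 1–6 at r₀ = 0%/12 = 0; months 7+ at r₁ = 25.5%/12 = 0.02125.
After month 6 (no interest yet): B = $2,600.00 − 6·$105.00 = $1,970.00.
Then at r₁ with $105.00/mo: n₂ = −ln(1 − r₁·B/P)/ln(1+r₁) ≈ 24.19 → 25 more payments.

31 payments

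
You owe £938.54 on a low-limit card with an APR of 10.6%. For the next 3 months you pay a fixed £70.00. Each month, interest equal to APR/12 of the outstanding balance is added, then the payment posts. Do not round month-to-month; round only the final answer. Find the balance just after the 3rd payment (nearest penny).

Monthly rate r = 10.6%/12 = 0.883333% = 0.00883333.
Each month: B ← B·(1+r) − £70.00.
Month 1: interest £8.29; balance after payment £876.83.
Month 2: interest £7.75; balance after payment £814.58.
Month 3: interest £7.20; balance after payment £751.77.

£751.77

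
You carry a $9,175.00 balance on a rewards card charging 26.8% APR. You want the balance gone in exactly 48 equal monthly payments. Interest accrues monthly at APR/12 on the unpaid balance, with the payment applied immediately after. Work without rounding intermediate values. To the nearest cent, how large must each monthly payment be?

Monthly rate r = 26.8%/12 = 2.23333% = 0.0223333.
Level-payment amortization: P = B₀·r / (1 − (1+r)^(−n)) = 9175.00·0.0223333 / (1 − 1.02233^(−48)).
Denominator 1 − (1+r)^(−48) = 0.653615078.
P = 204.908 / 0.653615078 ≈ 313.50.

$313.50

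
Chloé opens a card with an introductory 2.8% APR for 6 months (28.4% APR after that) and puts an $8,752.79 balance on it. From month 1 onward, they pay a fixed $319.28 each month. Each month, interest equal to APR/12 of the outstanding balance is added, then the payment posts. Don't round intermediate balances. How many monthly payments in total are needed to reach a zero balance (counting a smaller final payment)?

Promo months 1–6 at r₀ = 2.8%/12 = 0.00233333; months 7+ at r₁ = 28.4%/12 = 0.0236667.
After month 6: iterate B ← B·(1+r₀) − $319.28 for 6 months → $6,949.16.
Then at r₁ with $319.28/mo: n₂ = −ln(1 − r₁·B/P)/ln(1+r₁) ≈ 30.94 → 31 more payments.

37 months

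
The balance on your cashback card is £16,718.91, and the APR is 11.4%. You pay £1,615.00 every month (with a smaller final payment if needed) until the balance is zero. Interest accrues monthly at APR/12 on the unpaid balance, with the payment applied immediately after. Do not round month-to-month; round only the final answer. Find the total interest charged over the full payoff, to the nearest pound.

£964

Monthly rate r = 11.4%/12 = 0.95% = 0.0095.
Payoff takes n = ⌈−ln(1 − rB₀/P)/ln(1+r)⌉ = ⌈10.949⌉ = 11 payments; the last is £1,533.09.
Total paid = 10·£1,615.00 + £1,533.09 = £17,683.09.
Total interest = total paid − principal = £17,683.09 − £16,718.91 = £964.18.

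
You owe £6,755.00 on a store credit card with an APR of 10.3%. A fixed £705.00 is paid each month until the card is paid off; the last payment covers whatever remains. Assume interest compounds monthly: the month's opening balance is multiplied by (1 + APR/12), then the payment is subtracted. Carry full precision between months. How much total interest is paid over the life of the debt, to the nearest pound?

Monthly rate r = 10.3%/12 = 0.858333% = 0.00858333.
Payoff takes n = ⌈−ln(1 − rB₀/P)/ln(1+r)⌉ = ⌈10.041⌉ = 11 payments; the last is £29.34.
Total paid = 10·£705.00 + £29.34 = £7,079.34.
Total interest = total paid − principal = £7,079.34 − £6,755.00 = £324.34.

£324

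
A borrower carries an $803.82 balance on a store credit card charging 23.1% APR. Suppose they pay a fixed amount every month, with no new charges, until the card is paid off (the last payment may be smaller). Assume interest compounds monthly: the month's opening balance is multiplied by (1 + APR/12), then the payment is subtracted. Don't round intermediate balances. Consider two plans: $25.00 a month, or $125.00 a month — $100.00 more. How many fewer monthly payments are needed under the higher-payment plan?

Monthly rate r = 23.1%/12 = 1.925% = 0.01925.
At $25.00/mo: n = ⌈−ln(1 − rB₀/P)/ln(1+r)⌉ = 51 payments (last $15.07); total interest = total paid − $803.82 = $461.25.
At $125.00/mo: 7 payments (last $116.41); total interest $62.59.
Payments saved = 51 − 7 = 44.

44 fewer payments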